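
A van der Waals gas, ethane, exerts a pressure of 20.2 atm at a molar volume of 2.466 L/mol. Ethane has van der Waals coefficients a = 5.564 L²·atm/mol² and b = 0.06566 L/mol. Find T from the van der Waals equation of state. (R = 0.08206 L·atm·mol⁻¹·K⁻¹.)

T ≈ 617.6 K

T = (P + a/V_m²)(V_m − b)/R
P + a/V_m² = 20.2 + 5.564/(2.466)² = 21.115 atm
V_m − b = 2.466 − 0.06566 = 2.4003 L/mol
T = (21.115)(2.4003)/0.08206 = 617.6 K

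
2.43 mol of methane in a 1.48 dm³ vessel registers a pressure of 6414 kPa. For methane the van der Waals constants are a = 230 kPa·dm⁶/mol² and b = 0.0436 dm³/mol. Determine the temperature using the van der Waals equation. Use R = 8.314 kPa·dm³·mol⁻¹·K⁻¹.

T = (P + a n²/V²)(V − nb)/(nR)
P + a n²/V² = 6414 + (230)(2.43)²/(1.48)² = 7034.0 kPa
V − nb = 1.48 − (2.43)(0.0436) = 1.3741 dm³
T = (7034.0)(1.3741)/((2.43)(8.314)) = 478.4 K

T ≈ 478.4 K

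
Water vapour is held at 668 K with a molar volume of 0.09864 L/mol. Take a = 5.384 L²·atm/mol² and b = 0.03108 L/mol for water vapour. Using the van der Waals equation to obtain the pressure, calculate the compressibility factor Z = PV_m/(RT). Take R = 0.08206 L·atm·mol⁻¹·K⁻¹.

Z ≈ 0.4643

P = RT/(V_m − b) − a/V_m² = (0.08206)(668)/(0.09864 − 0.03108) − 5.384/(0.09864)²
  = 54.816/0.067560 − 553.35 = 811.37 − 553.35 = 258.02 atm
Z = PV_m/(RT) = (258.02)(0.09864)/((0.08206)(668)) = 25.451/54.816 = 0.4643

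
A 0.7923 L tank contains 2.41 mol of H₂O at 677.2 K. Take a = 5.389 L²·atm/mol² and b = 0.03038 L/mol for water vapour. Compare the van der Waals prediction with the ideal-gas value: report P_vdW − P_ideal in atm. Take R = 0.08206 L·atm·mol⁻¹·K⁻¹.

ΔP ≈ -32.65 atm

Ideal: P_ideal = nRT/V = (2.41)(0.08206)(677.2)/0.7923 = 169.035 atm
vdW: P = nRT/(V − nb) − a n²/V² = 133.926/0.719084 − 31.2999/0.627739 = 186.245 − 49.8613 = 136.384 atm
ΔP = 136.384 − 169.035 = -32.65 atm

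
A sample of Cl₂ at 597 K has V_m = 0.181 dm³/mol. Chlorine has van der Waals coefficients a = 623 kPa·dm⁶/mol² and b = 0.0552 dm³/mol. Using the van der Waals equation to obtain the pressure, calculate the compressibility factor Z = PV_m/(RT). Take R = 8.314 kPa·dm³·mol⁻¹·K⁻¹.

P = RT/(V_m − b) − a/V_m² = (8.314)(597)/(0.181 − 0.0552) − 623/(0.181)²
  = 4963.5/0.12580 − 19017 = 39455 − 19017 = 20438 kPa
Z = PV_m/(RT) = (20438)(0.181)/((8.314)(597)) = 3699.3/4963.5 = 0.7453

Z ≈ 0.7453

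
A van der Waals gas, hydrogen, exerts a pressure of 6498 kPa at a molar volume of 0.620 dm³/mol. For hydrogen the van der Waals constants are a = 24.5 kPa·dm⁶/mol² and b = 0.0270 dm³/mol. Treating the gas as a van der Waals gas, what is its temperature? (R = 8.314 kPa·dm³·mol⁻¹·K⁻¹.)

T = (P + a/V_m²)(V_m − b)/R
P + a/V_m² = 6498 + 24.5/(0.620)² = 6561.7 kPa
V_m − b = 0.620 − 0.0270 = 0.59300 dm³/mol
T = (6561.7)(0.59300)/8.314 = 468.0 K

T ≈ 468.0 K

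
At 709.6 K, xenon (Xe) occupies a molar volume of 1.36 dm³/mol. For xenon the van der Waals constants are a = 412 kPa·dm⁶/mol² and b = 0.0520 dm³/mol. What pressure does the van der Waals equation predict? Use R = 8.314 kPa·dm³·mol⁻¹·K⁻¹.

P ≈ 4288 kPa

P = RT/(V_m − b) − a/V_m²
RT/(V_m − b) = (8.314)(709.6)/(1.36 − 0.0520) = 5899.6/1.3080 = 4510.4 kPa
a/V_m² = 412/(1.36)² = 222.75 kPa
P = 4510.4 − 222.75 = 4288 kPa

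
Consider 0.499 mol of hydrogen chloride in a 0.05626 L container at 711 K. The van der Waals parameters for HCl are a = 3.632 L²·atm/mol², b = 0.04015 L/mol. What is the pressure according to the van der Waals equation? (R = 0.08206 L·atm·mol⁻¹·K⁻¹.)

P ≈ 518.0 atm

P = nRT/(V − nb) − a n²/V²
nRT/(V − nb) = (0.499)(0.08206)(711)/(0.05626 − 0.499×0.04015) = 29.114/0.036225 = 803.70 atm
a n²/V² = (3.632)(0.499)²/(0.05626)² = 285.72 atm
P = 803.70 − 285.72 = 518.0 atm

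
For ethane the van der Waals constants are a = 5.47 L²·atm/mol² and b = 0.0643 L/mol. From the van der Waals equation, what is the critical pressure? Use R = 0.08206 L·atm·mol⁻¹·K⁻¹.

For a van der Waals gas, P_c = a/(27b²).
P_c = 5.47/(27×(0.0643)²) = 5.47/0.11163 = 49.00 atm

P_c ≈ 49.00 atm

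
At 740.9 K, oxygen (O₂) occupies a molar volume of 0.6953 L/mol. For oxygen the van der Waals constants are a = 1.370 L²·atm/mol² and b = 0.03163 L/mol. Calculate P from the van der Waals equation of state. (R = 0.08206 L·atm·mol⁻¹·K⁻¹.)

P = RT/(V_m − b) − a/V_m²
RT/(V_m − b) = (0.08206)(740.9)/(0.6953 − 0.03163) = 60.798/0.66367 = 91.609 atm
a/V_m² = 1.370/(0.6953)² = 2.8338 atm
P = 91.609 − 2.8338 = 88.78 atm

P ≈ 88.78 atm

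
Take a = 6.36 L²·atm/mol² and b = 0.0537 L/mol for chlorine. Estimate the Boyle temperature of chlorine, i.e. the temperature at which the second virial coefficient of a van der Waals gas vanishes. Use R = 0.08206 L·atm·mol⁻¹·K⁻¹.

For a van der Waals gas the second virial coefficient B₂ = b − a/(RT) vanishes at T_B = a/(Rb).
T_B = 6.36/(0.08206×0.0537) = 6.36/0.0044066 = 1443 K

T_B ≈ 1443 K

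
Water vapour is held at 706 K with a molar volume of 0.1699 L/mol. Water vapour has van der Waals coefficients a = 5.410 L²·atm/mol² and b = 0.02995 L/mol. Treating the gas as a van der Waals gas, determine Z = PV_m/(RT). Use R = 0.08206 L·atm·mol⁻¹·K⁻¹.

Z ≈ 0.6644

P = RT/(V_m − b) − a/V_m² = (0.08206)(706)/(0.1699 − 0.02995) − 5.410/(0.1699)²
  = 57.934/0.13995 − 187.42 = 413.96 − 187.42 = 226.54 atm
Z = PV_m/(RT) = (226.54)(0.1699)/((0.08206)(706)) = 38.489/57.934 = 0.6644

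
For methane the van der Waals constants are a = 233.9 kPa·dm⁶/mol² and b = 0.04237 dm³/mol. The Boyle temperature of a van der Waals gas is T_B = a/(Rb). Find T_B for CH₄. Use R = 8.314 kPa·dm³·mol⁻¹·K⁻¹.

For a van der Waals gas the second virial coefficient B₂ = b − a/(RT) vanishes at T_B = a/(Rb).
T_B = 233.9/(8.314×0.04237) = 233.9/0.35226 = 664.0 K

T_B ≈ 664.0 K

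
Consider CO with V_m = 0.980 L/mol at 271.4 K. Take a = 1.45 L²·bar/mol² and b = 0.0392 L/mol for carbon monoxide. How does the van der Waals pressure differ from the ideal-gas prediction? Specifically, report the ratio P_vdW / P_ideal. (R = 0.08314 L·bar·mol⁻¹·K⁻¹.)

Ideal: P_ideal = RT/V_m = (0.08314)(271.4)/0.980 = 23.0247 bar
vdW: P = RT/(V_m − b) − a/V_m² = 22.5642/0.940800 − 1.45/0.960400 = 23.9841 − 1.50979 = 22.4743 bar
Ratio = 22.4743/23.0247 = 0.9761

P_vdW / P_ideal ≈ 0.9761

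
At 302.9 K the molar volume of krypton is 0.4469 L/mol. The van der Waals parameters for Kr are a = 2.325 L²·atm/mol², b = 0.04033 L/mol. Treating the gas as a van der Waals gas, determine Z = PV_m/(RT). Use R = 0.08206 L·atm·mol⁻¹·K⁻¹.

P = RT/(V_m − b) − a/V_m² = (0.08206)(302.9)/(0.4469 − 0.04033) − 2.325/(0.4469)²
  = 24.856/0.40657 − 11.641 = 61.136 − 11.641 = 49.495 atm
Z = PV_m/(RT) = (49.495)(0.4469)/((0.08206)(302.9)) = 22.119/24.856 = 0.8899

Z ≈ 0.8899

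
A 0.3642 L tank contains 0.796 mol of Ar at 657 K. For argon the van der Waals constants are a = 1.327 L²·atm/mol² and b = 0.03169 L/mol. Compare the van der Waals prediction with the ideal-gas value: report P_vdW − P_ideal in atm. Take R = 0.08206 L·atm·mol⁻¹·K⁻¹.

Ideal: P_ideal = nRT/V = (0.796)(0.08206)(657)/0.3642 = 117.834 atm
vdW: P = nRT/(V − nb) − a n²/V² = 42.9151/0.338975 − 0.840808/0.132642 = 126.603 − 6.33893 = 120.264 atm
ΔP = 120.264 − 117.834 = 2.43 atm

ΔP ≈ 2.43 atm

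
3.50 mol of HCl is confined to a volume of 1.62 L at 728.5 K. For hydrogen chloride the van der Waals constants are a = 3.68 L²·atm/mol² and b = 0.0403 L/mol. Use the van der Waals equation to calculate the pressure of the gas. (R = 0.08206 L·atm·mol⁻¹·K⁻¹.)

P ≈ 124.3 atm

P = nRT/(V − nb) − a n²/V²
nRT/(V − nb) = (3.50)(0.08206)(728.5)/(1.62 − 3.50×0.0403) = 209.23/1.4790 = 141.47 atm
a n²/V² = (3.68)(3.50)²/(1.62)² = 17.177 atm
P = 141.47 − 17.177 = 124.3 atm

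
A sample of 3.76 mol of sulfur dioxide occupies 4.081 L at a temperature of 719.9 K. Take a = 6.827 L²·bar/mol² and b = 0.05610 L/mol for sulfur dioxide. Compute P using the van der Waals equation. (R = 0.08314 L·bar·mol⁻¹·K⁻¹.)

P = nRT/(V − nb) − a n²/V²
nRT/(V − nb) = (3.76)(0.08314)(719.9)/(4.081 − 3.76×0.05610) = 225.05/3.8701 = 58.151 bar
a n²/V² = (6.827)(3.76)²/(4.081)² = 5.7953 bar
P = 58.151 − 5.7953 = 52.36 bar

P ≈ 52.36 bar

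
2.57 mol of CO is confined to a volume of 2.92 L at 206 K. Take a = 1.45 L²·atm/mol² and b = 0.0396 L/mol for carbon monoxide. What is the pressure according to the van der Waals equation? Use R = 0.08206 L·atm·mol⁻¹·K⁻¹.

P ≈ 14.29 atm

P = nRT/(V − nb) − a n²/V²
nRT/(V − nb) = (2.57)(0.08206)(206)/(2.92 − 2.57×0.0396) = 43.444/2.8182 = 15.416 atm
a n²/V² = (1.45)(2.57)²/(2.92)² = 1.1232 atm
P = 15.416 − 1.1232 = 14.29 atm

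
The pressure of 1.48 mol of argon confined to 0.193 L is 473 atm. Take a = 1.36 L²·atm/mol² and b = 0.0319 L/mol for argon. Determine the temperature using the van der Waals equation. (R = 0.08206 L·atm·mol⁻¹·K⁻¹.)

T = (P + a n²/V²)(V − nb)/(nR)
P + a n²/V² = 473 + (1.36)(1.48)²/(0.193)² = 552.97 atm
V − nb = 0.193 − (1.48)(0.0319) = 0.14579 L
T = (552.97)(0.14579)/((1.48)(0.08206)) = 663.8 K

T ≈ 663.8 K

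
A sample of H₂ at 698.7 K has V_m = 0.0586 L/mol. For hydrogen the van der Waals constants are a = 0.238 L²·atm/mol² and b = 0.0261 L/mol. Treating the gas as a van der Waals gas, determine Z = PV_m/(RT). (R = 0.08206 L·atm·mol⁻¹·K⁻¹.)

P = RT/(V_m − b) − a/V_m² = (0.08206)(698.7)/(0.0586 − 0.0261) − 0.238/(0.0586)²
  = 57.335/0.032500 − 69.308 = 1764.2 − 69.308 = 1694.9 atm
Z = PV_m/(RT) = (1694.9)(0.0586)/((0.08206)(698.7)) = 99.321/57.335 = 1.732

Z ≈ 1.732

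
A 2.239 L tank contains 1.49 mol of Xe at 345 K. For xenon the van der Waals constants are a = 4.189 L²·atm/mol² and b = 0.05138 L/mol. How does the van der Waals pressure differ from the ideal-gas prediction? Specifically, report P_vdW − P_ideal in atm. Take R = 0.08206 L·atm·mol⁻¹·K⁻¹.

ΔP ≈ -1.188 atm

Ideal: P_ideal = nRT/V = (1.49)(0.08206)(345)/2.239 = 18.8401 atm
vdW: P = nRT/(V − nb) − a n²/V² = 42.1829/2.16244 − 9.30000/5.01312 = 19.5071 − 1.85513 = 17.6520 atm
ΔP = 17.6520 − 18.8401 = -1.188 atm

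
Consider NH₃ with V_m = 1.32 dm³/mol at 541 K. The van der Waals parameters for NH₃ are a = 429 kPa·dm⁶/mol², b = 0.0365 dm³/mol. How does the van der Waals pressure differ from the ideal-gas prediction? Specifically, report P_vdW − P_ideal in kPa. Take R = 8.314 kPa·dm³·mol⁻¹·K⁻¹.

Ideal: P_ideal = RT/V_m = (8.314)(541)/1.32 = 3407.48 kPa
vdW: P = RT/(V_m − b) − a/V_m² = 4497.87/1.28350 − 429/1.74240 = 3504.38 − 246.212 = 3258.17 kPa
ΔP = 3258.17 − 3407.48 = -149.3 kPa

ΔP ≈ -149.3 kPa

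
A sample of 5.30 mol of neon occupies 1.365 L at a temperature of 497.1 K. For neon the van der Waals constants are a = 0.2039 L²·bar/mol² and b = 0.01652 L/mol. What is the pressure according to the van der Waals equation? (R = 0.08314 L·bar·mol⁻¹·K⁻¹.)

P = nRT/(V − nb) − a n²/V²
nRT/(V − nb) = (5.30)(0.08314)(497.1)/(1.365 − 5.30×0.01652) = 219.04/1.2774 = 171.47 bar
a n²/V² = (0.2039)(5.30)²/(1.365)² = 3.0740 bar
P = 171.47 − 3.0740 = 168.4 bar

P ≈ 168.4 bar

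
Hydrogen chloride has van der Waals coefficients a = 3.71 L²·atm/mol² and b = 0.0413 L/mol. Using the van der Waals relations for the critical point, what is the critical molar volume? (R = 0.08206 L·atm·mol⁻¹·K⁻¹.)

For a van der Waals gas, V_m,c = 3b.
V_m,c = 3×0.0413 = 0.1239 L/mol

V_m,c ≈ 0.1239 L/mol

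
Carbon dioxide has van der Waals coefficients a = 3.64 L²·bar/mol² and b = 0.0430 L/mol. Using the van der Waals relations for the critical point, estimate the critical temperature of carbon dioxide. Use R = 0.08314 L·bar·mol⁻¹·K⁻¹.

For a van der Waals gas, T_c = 8a/(27Rb).
T_c = 8×3.64/(27×0.08314×0.0430) = 29.120/0.096526 = 301.7 K

T_c ≈ 301.7 K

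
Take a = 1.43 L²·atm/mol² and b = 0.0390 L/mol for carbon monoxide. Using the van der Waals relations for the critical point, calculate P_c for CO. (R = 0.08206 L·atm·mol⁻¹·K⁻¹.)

For a van der Waals gas, P_c = a/(27b²).
P_c = 1.43/(27×(0.0390)²) = 1.43/0.041067 = 34.82 atm

P_c ≈ 34.82 atm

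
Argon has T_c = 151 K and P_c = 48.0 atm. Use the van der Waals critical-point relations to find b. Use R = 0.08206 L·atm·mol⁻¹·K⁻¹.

b ≈ 0.03227 L/mol

From T_c = 8a/(27Rb) and P_c = a/(27b²): b = R T_c/(8 P_c).
b = (0.08206)(151)/(8×48.0) = 12.391/384.00 = 0.03227 L/mol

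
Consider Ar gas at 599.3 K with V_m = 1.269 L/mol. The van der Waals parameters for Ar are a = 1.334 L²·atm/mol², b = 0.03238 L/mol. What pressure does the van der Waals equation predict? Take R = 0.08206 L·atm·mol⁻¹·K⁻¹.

P ≈ 38.94 atm

P = RT/(V_m − b) − a/V_m²
RT/(V_m − b) = (0.08206)(599.3)/(1.269 − 0.03238) = 49.179/1.2366 = 39.770 atm
a/V_m² = 1.334/(1.269)² = 0.82839 atm
P = 39.770 − 0.82839 = 38.94 atm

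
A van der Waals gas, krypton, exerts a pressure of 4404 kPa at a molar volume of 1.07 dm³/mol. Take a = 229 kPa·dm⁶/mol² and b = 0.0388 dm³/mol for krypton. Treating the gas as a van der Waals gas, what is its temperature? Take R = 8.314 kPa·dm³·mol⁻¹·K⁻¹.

T ≈ 571.0 K

T = (P + a/V_m²)(V_m − b)/R
P + a/V_m² = 4404 + 229/(1.07)² = 4604.0 kPa
V_m − b = 1.07 − 0.0388 = 1.0312 dm³/mol
T = (4604.0)(1.0312)/8.314 = 571.0 K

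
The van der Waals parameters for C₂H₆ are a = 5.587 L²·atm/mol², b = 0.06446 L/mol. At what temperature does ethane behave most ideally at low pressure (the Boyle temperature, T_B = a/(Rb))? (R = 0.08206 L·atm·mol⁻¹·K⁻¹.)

T_B ≈ 1056 K

For a van der Waals gas the second virial coefficient B₂ = b − a/(RT) vanishes at T_B = a/(Rb).
T_B = 5.587/(0.08206×0.06446) = 5.587/0.0052896 = 1056 K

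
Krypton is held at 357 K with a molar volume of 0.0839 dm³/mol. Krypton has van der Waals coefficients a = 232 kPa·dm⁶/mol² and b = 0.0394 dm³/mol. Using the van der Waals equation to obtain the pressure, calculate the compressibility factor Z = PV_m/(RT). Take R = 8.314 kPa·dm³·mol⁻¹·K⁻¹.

P = RT/(V_m − b) − a/V_m² = (8.314)(357)/(0.0839 − 0.0394) − 232/(0.0839)²
  = 2968.1/0.044500 − 32958 = 66699 − 32958 = 33741 kPa
Z = PV_m/(RT) = (33741)(0.0839)/((8.314)(357)) = 2830.9/2968.1 = 0.9538

Z ≈ 0.9538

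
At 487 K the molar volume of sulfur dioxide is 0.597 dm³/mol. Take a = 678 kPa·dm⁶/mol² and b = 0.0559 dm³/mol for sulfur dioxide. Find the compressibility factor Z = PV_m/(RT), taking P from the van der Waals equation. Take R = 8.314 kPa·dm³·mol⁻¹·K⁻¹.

Z ≈ 0.8228

P = RT/(V_m − b) − a/V_m² = (8.314)(487)/(0.597 − 0.0559) − 678/(0.597)²
  = 4048.9/0.54110 − 1902.3 = 7482.7 − 1902.3 = 5580.4 kPa
Z = PV_m/(RT) = (5580.4)(0.597)/((8.314)(487)) = 3331.5/4048.9 = 0.8228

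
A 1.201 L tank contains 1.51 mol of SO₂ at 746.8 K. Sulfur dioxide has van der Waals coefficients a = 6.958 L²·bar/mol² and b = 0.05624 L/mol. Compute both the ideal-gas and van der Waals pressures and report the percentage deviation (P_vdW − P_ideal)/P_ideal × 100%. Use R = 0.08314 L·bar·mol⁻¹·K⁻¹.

Ideal: P_ideal = nRT/V = (1.51)(0.08314)(746.8)/1.201 = 78.0635 bar
vdW: P = nRT/(V − nb) − a n²/V² = 93.7543/1.11608 − 15.8649/1.44240 = 84.0032 − 10.9990 = 73.0042 bar
% deviation = (73.0042 − 78.0635)/78.0635 × 100% = -6.48%

-6.48 %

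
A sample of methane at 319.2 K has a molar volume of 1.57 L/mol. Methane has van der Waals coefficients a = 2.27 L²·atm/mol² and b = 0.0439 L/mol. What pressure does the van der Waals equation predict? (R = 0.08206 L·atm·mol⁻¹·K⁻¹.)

P = RT/(V_m − b) − a/V_m²
RT/(V_m − b) = (0.08206)(319.2)/(1.57 − 0.0439) = 26.194/1.5261 = 17.164 atm
a/V_m² = 2.27/(1.57)² = 0.92093 atm
P = 17.164 − 0.92093 = 16.24 atm

P ≈ 16.24 atm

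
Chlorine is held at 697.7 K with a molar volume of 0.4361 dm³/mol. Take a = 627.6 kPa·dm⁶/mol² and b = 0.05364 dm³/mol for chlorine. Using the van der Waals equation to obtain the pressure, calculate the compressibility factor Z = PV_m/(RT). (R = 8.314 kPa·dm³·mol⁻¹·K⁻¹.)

P = RT/(V_m − b) − a/V_m² = (8.314)(697.7)/(0.4361 − 0.05364) − 627.6/(0.4361)²
  = 5800.7/0.38246 − 3300.0 = 15167 − 3300.0 = 11867 kPa
Z = PV_m/(RT) = (11867)(0.4361)/((8.314)(697.7)) = 5175.2/5800.7 = 0.8922

Z ≈ 0.8922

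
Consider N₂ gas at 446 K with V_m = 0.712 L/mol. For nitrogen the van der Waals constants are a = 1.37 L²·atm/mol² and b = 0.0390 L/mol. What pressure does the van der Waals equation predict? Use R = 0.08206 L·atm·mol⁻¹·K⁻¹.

P = RT/(V_m − b) − a/V_m²
RT/(V_m − b) = (0.08206)(446)/(0.712 − 0.0390) = 36.599/0.67300 = 54.382 atm
a/V_m² = 1.37/(0.712)² = 2.7025 atm
P = 54.382 − 2.7025 = 51.68 atm

P ≈ 51.68 atm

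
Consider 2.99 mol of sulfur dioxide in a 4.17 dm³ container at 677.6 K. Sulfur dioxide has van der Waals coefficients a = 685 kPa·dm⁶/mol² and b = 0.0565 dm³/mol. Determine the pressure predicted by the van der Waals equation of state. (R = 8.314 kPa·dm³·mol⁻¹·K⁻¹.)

P ≈ 3858 kPa

P = nRT/(V − nb) − a n²/V²
nRT/(V − nb) = (2.99)(8.314)(677.6)/(4.17 − 2.99×0.0565) = 16844/4.0011 = 4209.8 kPa
a n²/V² = (685)(2.99)²/(4.17)² = 352.18 kPa
P = 4209.8 − 352.18 = 3858 kPa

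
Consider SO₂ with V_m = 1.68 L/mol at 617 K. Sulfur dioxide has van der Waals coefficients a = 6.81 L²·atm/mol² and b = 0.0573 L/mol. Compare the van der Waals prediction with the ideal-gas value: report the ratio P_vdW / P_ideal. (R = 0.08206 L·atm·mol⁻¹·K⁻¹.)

Ideal: P_ideal = RT/V_m = (0.08206)(617)/1.68 = 30.1375 atm
vdW: P = RT/(V_m − b) − a/V_m² = 50.6310/1.62270 − 6.81/2.82240 = 31.2017 − 2.41284 = 28.7889 atm
Ratio = 28.7889/30.1375 = 0.9553

P_vdW / P_ideal ≈ 0.9553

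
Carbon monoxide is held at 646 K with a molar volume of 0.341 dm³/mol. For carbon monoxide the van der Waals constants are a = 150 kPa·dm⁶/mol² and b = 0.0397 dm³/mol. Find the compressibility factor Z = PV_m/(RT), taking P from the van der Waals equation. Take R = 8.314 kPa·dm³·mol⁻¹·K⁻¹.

Z ≈ 1.050

P = RT/(V_m − b) − a/V_m² = (8.314)(646)/(0.341 − 0.0397) − 150/(0.341)²
  = 5370.8/0.30130 − 1290.0 = 17825 − 1290.0 = 16535 kPa
Z = PV_m/(RT) = (16535)(0.341)/((8.314)(646)) = 5638.4/5370.8 = 1.050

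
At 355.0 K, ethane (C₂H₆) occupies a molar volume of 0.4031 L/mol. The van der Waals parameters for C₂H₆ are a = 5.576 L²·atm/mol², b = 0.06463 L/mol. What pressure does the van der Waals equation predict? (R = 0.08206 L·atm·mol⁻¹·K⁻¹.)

P = RT/(V_m − b) − a/V_m²
RT/(V_m − b) = (0.08206)(355.0)/(0.4031 − 0.06463) = 29.131/0.33847 = 86.067 atm
a/V_m² = 5.576/(0.4031)² = 34.316 atm
P = 86.067 − 34.316 = 51.75 atm

P ≈ 51.75 atm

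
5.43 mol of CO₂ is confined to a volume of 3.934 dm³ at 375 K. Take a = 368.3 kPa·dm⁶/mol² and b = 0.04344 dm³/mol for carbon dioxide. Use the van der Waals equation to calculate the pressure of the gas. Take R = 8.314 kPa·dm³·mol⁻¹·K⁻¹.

P = nRT/(V − nb) − a n²/V²
nRT/(V − nb) = (5.43)(8.314)(375)/(3.934 − 5.43×0.04344) = 16929/3.6981 = 4577.8 kPa
a n²/V² = (368.3)(5.43)²/(3.934)² = 701.67 kPa
P = 4577.8 − 701.67 = 3876 kPa

P ≈ 3876 kPa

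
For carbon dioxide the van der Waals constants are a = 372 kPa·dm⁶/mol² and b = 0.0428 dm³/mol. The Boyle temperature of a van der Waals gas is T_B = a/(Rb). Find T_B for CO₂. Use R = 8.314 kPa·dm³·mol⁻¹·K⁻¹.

T_B ≈ 1045 K

For a van der Waals gas the second virial coefficient B₂ = b − a/(RT) vanishes at T_B = a/(Rb).
T_B = 372/(8.314×0.0428) = 372/0.35584 = 1045 K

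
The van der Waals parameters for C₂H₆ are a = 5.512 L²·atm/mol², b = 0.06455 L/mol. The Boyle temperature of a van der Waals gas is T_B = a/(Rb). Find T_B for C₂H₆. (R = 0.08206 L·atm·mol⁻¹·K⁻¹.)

For a van der Waals gas the second virial coefficient B₂ = b − a/(RT) vanishes at T_B = a/(Rb).
T_B = 5.512/(0.08206×0.06455) = 5.512/0.0052970 = 1041 K

T_B ≈ 1041 K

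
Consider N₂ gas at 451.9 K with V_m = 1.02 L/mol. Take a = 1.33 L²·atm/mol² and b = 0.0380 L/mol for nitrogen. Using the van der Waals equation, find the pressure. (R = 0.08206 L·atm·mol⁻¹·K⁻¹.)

P = RT/(V_m − b) − a/V_m²
RT/(V_m − b) = (0.08206)(451.9)/(1.02 − 0.0380) = 37.083/0.98200 = 37.763 atm
a/V_m² = 1.33/(1.02)² = 1.2784 atm
P = 37.763 − 1.2784 = 36.48 atm

P ≈ 36.48 atm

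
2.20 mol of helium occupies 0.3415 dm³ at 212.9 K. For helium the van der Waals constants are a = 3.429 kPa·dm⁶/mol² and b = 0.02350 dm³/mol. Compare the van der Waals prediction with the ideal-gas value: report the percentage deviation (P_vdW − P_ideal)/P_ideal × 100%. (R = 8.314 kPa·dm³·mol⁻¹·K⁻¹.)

Ideal: P_ideal = nRT/V = (2.20)(8.314)(212.9)/0.3415 = 11403.0 kPa
vdW: P = nRT/(V − nb) − a n²/V² = 3894.11/0.289800 − 16.5964/0.116622 = 13437.2 − 142.309 = 13294.9 kPa
% deviation = (13294.9 − 11403.0)/11403.0 × 100% = 16.59%

16.59 %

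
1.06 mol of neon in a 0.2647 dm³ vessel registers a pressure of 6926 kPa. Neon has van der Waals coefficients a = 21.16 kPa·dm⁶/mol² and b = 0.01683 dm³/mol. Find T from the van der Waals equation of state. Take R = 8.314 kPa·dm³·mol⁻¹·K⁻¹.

T ≈ 203.5 K

T = (P + a n²/V²)(V − nb)/(nR)
P + a n²/V² = 6926 + (21.16)(1.06)²/(0.2647)² = 7265.3 kPa
V − nb = 0.2647 − (1.06)(0.01683) = 0.24686 dm³
T = (7265.3)(0.24686)/((1.06)(8.314)) = 203.5 K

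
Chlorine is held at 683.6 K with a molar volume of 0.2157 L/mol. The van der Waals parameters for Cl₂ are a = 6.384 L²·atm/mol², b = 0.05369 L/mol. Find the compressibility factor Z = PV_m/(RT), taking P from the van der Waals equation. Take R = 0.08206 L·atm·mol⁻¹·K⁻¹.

Z ≈ 0.8038

P = RT/(V_m − b) − a/V_m² = (0.08206)(683.6)/(0.2157 − 0.05369) − 6.384/(0.2157)²
  = 56.096/0.16201 − 137.21 = 346.25 − 137.21 = 209.04 atm
Z = PV_m/(RT) = (209.04)(0.2157)/((0.08206)(683.6)) = 45.090/56.096 = 0.8038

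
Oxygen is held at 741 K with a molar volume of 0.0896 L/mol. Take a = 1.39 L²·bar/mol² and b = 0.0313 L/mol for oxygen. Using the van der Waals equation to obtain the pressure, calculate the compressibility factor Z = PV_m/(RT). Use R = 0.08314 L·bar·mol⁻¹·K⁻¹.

P = RT/(V_m − b) − a/V_m² = (0.08314)(741)/(0.0896 − 0.0313) − 1.39/(0.0896)²
  = 61.607/0.058300 − 173.14 = 1056.7 − 173.14 = 883.6 bar
Z = PV_m/(RT) = (883.6)(0.0896)/((0.08314)(741)) = 79.171/61.607 = 1.285

Z ≈ 1.285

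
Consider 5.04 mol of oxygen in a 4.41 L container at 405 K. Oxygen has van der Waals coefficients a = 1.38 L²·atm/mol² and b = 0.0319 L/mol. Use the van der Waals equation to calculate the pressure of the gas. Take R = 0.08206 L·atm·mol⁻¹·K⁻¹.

P ≈ 37.62 atm

P = nRT/(V − nb) − a n²/V²
nRT/(V − nb) = (5.04)(0.08206)(405)/(4.41 − 5.04×0.0319) = 167.50/4.2492 = 39.419 atm
a n²/V² = (1.38)(5.04)²/(4.41)² = 1.8024 atm
P = 39.419 − 1.8024 = 37.62 atm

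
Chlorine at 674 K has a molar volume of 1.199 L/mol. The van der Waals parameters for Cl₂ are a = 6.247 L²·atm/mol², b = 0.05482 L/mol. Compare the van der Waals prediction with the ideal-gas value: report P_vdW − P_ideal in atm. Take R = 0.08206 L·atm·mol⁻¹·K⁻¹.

ΔP ≈ -2.135 atm

Ideal: P_ideal = RT/V_m = (0.08206)(674)/1.199 = 46.1288 atm
vdW: P = RT/(V_m − b) − a/V_m² = 55.3084/1.14418 − 6.247/1.43760 = 48.3389 − 4.34544 = 43.9935 atm
ΔP = 43.9935 − 46.1288 = -2.135 atm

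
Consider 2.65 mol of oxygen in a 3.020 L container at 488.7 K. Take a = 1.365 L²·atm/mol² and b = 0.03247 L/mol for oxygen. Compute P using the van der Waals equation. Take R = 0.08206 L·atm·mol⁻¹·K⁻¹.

P ≈ 35.17 atm

P = nRT/(V − nb) − a n²/V²
nRT/(V − nb) = (2.65)(0.08206)(488.7)/(3.020 − 2.65×0.03247) = 106.27/2.9340 = 36.220 atm
a n²/V² = (1.365)(2.65)²/(3.020)² = 1.0510 atm
P = 36.220 − 1.0510 = 35.17 atm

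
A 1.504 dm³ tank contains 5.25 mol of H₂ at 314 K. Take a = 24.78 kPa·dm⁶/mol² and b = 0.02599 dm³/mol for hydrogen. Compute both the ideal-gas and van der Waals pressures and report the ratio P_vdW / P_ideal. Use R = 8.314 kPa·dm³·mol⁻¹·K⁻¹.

P_vdW / P_ideal ≈ 1.067

Ideal: P_ideal = nRT/V = (5.25)(8.314)(314)/1.504 = 9112.79 kPa
vdW: P = nRT/(V − nb) − a n²/V² = 13705.6/1.36755 − 682.999/2.26202 = 10022.0 − 301.942 = 9720.1 kPa
Ratio = 9720.1/9112.79 = 1.067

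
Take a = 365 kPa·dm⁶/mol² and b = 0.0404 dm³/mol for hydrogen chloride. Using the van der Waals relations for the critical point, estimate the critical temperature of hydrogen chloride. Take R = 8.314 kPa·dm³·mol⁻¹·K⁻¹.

T_c ≈ 322.0 K

For a van der Waals gas, T_c = 8a/(27Rb).
T_c = 8×365/(27×8.314×0.0404) = 2920.0/9.0689 = 322.0 K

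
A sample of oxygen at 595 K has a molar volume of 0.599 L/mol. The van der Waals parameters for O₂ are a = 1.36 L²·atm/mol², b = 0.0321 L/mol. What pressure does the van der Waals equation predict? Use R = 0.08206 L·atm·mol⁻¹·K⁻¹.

P ≈ 82.34 atm

P = RT/(V_m − b) − a/V_m²
RT/(V_m − b) = (0.08206)(595)/(0.599 − 0.0321) = 48.826/0.56690 = 86.128 atm
a/V_m² = 1.36/(0.599)² = 3.7904 atm
P = 86.128 − 3.7904 = 82.34 atm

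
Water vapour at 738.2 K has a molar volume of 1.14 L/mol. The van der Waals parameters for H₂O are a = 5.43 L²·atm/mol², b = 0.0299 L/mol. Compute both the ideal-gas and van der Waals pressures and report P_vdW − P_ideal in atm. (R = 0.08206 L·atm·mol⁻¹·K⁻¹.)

Ideal: P_ideal = RT/V_m = (0.08206)(738.2)/1.14 = 53.1374 atm
vdW: P = RT/(V_m − b) − a/V_m² = 60.5767/1.11010 − 5.43/1.29960 = 54.5687 − 4.17821 = 50.3905 atm
ΔP = 50.3905 − 53.1374 = -2.747 atm

ΔP ≈ -2.747 atm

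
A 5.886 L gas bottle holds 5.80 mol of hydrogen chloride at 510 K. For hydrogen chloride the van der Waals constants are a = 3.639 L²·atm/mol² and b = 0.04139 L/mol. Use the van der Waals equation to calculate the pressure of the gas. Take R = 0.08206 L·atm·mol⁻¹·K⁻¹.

P ≈ 39.46 atm

P = nRT/(V − nb) − a n²/V²
nRT/(V − nb) = (5.80)(0.08206)(510)/(5.886 − 5.80×0.04139) = 242.73/5.6459 = 42.992 atm
a n²/V² = (3.639)(5.80)²/(5.886)² = 3.5334 atm
P = 42.992 − 3.5334 = 39.46 atm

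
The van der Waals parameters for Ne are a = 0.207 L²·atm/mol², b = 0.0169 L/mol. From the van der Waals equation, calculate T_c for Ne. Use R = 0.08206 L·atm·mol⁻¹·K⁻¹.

For a van der Waals gas, T_c = 8a/(27Rb).
T_c = 8×0.207/(27×0.08206×0.0169) = 1.6560/0.037444 = 44.23 K

T_c ≈ 44.23 K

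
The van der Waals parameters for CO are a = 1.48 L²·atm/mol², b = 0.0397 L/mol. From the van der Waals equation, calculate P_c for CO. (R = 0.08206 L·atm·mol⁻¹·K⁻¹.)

For a van der Waals gas, P_c = a/(27b²).
P_c = 1.48/(27×(0.0397)²) = 1.48/0.042554 = 34.78 atm

P_c ≈ 34.78 atm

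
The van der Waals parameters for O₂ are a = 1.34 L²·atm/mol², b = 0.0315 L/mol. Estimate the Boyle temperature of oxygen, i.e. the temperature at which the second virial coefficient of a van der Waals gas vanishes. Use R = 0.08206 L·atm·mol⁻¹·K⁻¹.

For a van der Waals gas the second virial coefficient B₂ = b − a/(RT) vanishes at T_B = a/(Rb).
T_B = 1.34/(0.08206×0.0315) = 1.34/0.0025849 = 518.4 K

T_B ≈ 518.4 K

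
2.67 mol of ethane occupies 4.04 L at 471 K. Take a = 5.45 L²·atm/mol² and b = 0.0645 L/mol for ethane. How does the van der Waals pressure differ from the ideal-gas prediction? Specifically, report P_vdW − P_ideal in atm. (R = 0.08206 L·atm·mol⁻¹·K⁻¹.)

Ideal: P_ideal = nRT/V = (2.67)(0.08206)(471)/4.04 = 25.5436 atm
vdW: P = nRT/(V − nb) − a n²/V² = 103.196/3.86779 − 38.8525/16.3216 = 26.6809 − 2.38043 = 24.3005 atm
ΔP = 24.3005 − 25.5436 = -1.243 atm

ΔP ≈ -1.243 atm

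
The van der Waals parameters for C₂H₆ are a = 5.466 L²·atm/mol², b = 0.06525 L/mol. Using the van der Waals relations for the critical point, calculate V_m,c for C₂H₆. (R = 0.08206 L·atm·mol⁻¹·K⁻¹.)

For a van der Waals gas, V_m,c = 3b.
V_m,c = 3×0.06525 = 0.1958 L/mol

V_m,c ≈ 0.1958 L/mol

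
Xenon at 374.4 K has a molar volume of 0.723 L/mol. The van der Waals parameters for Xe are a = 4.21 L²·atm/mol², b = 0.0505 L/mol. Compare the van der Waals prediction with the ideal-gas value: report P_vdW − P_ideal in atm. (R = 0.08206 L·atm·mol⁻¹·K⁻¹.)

Ideal: P_ideal = RT/V_m = (0.08206)(374.4)/0.723 = 42.4941 atm
vdW: P = RT/(V_m − b) − a/V_m² = 30.7233/0.672500 − 4.21/0.522729 = 45.6852 − 8.05389 = 37.6313 atm
ΔP = 37.6313 − 42.4941 = -4.863 atm

ΔP ≈ -4.863 atm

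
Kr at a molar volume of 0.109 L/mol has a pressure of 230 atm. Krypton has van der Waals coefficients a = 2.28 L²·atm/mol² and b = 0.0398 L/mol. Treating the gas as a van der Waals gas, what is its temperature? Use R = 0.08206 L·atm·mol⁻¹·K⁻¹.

T ≈ 355.8 K

T = (P + a/V_m²)(V_m − b)/R
P + a/V_m² = 230 + 2.28/(0.109)² = 421.90 atm
V_m − b = 0.109 − 0.0398 = 0.069200 L/mol
T = (421.90)(0.069200)/0.08206 = 355.8 K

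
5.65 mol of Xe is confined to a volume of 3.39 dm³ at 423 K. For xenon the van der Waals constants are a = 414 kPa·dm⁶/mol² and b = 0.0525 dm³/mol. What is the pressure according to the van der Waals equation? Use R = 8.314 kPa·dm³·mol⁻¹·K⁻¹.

P ≈ 5273 kPa

P = nRT/(V − nb) − a n²/V²
nRT/(V − nb) = (5.65)(8.314)(423)/(3.39 − 5.65×0.0525) = 19870/3.0934 = 6423.4 kPa
a n²/V² = (414)(5.65)²/(3.39)² = 1150.0 kPa
P = 6423.4 − 1150.0 = 5273 kPa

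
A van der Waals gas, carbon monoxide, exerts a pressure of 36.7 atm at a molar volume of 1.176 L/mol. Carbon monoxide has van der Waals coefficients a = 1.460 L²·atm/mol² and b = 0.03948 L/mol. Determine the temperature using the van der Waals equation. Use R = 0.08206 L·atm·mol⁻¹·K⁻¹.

T = (P + a/V_m²)(V_m − b)/R
P + a/V_m² = 36.7 + 1.460/(1.176)² = 37.756 atm
V_m − b = 1.176 − 0.03948 = 1.1365 L/mol
T = (37.756)(1.1365)/0.08206 = 522.9 K

T ≈ 522.9 K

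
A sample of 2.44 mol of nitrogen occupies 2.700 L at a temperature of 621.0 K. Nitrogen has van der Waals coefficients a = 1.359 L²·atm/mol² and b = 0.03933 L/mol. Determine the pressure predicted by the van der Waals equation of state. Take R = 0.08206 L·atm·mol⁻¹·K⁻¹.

P = nRT/(V − nb) − a n²/V²
nRT/(V − nb) = (2.44)(0.08206)(621.0)/(2.700 − 2.44×0.03933) = 124.34/2.6040 = 47.750 atm
a n²/V² = (1.359)(2.44)²/(2.700)² = 1.1099 atm
P = 47.750 − 1.1099 = 46.64 atm

P ≈ 46.64 atm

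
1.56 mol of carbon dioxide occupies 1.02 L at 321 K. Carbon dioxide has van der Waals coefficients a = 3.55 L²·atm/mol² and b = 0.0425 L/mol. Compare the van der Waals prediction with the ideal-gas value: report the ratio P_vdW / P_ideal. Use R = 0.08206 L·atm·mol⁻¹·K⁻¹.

Ideal: P_ideal = nRT/V = (1.56)(0.08206)(321)/1.02 = 40.2866 atm
vdW: P = nRT/(V − nb) − a n²/V² = 41.0924/0.953700 − 8.63928/1.04040 = 43.0873 − 8.30381 = 34.7835 atm
Ratio = 34.7835/40.2866 = 0.8634

P_vdW / P_ideal ≈ 0.8634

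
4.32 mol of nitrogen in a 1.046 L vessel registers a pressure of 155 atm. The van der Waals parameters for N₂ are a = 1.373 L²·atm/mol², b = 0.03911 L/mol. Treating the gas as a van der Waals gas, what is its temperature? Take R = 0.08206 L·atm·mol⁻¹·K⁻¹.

T = (P + a n²/V²)(V − nb)/(nR)
P + a n²/V² = 155 + (1.373)(4.32)²/(1.046)² = 178.42 atm
V − nb = 1.046 − (4.32)(0.03911) = 0.87704 L
T = (178.42)(0.87704)/((4.32)(0.08206)) = 441.4 K

T ≈ 441.4 K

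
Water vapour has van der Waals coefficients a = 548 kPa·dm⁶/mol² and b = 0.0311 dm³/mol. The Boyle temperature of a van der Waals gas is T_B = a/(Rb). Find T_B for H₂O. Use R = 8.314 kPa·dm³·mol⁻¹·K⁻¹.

T_B ≈ 2119 K

For a van der Waals gas the second virial coefficient B₂ = b − a/(RT) vanishes at T_B = a/(Rb).
T_B = 548/(8.314×0.0311) = 548/0.25857 = 2119 K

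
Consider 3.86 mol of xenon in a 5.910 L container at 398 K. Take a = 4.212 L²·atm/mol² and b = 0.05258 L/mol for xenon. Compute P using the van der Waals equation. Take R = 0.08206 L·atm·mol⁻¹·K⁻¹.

P ≈ 20.29 atm

P = nRT/(V − nb) − a n²/V²
nRT/(V − nb) = (3.86)(0.08206)(398)/(5.910 − 3.86×0.05258) = 126.07/5.7070 = 22.090 atm
a n²/V² = (4.212)(3.86)²/(5.910)² = 1.7968 atm
P = 22.090 − 1.7968 = 20.29 atm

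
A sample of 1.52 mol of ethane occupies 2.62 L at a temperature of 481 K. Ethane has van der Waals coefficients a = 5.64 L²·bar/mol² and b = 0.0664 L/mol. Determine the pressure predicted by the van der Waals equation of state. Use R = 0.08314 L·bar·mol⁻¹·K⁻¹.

P ≈ 22.23 bar

P = nRT/(V − nb) − a n²/V²
nRT/(V − nb) = (1.52)(0.08314)(481)/(2.62 − 1.52×0.0664) = 60.785/2.5191 = 24.130 bar
a n²/V² = (5.64)(1.52)²/(2.62)² = 1.8983 bar
P = 24.130 − 1.8983 = 22.23 bar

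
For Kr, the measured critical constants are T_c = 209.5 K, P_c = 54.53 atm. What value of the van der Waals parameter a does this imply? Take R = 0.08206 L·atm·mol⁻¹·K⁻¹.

a ≈ 2.287 L²·atm/mol²

From T_c = 8a/(27Rb) and P_c = a/(27b²): a = 27 R² T_c²/(64 P_c).
a = 27×(0.08206)²×(209.5)²/(64×54.53) = 7979.9/3489.9 = 2.287 L²·atm/mol²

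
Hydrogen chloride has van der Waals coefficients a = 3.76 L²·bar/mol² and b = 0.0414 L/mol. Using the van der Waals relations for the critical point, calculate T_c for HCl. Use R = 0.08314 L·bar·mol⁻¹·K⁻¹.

T_c ≈ 323.7 K

For a van der Waals gas, T_c = 8a/(27Rb).
T_c = 8×3.76/(27×0.08314×0.0414) = 30.080/0.092934 = 323.7 K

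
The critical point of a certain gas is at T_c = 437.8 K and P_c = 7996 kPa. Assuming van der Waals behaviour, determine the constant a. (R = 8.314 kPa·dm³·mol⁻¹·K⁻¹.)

a ≈ 699.0 kPa·dm⁶/mol²

From T_c = 8a/(27Rb) and P_c = a/(27b²): a = 27 R² T_c²/(64 P_c).
a = 27×(8.314)²×(437.8)²/(64×7996) = 357713490/511744 = 699.0 kPa·dm⁶/mol²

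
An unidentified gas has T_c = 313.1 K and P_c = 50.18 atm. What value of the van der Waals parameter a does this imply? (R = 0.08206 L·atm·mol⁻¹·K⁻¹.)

From T_c = 8a/(27Rb) and P_c = a/(27b²): a = 27 R² T_c²/(64 P_c).
a = 27×(0.08206)²×(313.1)²/(64×50.18) = 17823/3211.5 = 5.550 L²·atm/mol²

a ≈ 5.550 L²·atm/mol²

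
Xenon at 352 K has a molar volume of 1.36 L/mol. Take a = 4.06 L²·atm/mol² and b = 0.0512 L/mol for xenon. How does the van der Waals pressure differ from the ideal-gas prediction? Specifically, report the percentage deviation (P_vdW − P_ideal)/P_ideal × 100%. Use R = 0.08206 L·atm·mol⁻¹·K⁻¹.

-6.42 %

Ideal: P_ideal = RT/V_m = (0.08206)(352)/1.36 = 21.2391 atm
vdW: P = RT/(V_m − b) − a/V_m² = 28.8851/1.30880 − 4.06/1.84960 = 22.0699 − 2.19507 = 19.8748 atm
% deviation = (19.8748 − 21.2391)/21.2391 × 100% = -6.42%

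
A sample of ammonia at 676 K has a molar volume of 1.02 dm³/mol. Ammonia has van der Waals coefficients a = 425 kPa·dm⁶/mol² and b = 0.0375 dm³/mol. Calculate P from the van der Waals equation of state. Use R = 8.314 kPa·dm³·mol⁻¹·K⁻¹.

P = RT/(V_m − b) − a/V_m²
RT/(V_m − b) = (8.314)(676)/(1.02 − 0.0375) = 5620.3/0.98250 = 5720.4 kPa
a/V_m² = 425/(1.02)² = 408.50 kPa
P = 5720.4 − 408.50 = 5312 kPa

P ≈ 5312 kPa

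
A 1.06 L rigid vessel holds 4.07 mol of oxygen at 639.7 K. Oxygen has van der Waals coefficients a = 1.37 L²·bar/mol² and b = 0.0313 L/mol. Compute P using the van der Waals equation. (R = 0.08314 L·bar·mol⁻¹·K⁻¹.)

P ≈ 211.9 bar

P = nRT/(V − nb) − a n²/V²
nRT/(V − nb) = (4.07)(0.08314)(639.7)/(1.06 − 4.07×0.0313) = 216.46/0.93261 = 232.10 bar
a n²/V² = (1.37)(4.07)²/(1.06)² = 20.198 bar
P = 232.10 − 20.198 = 211.9 bar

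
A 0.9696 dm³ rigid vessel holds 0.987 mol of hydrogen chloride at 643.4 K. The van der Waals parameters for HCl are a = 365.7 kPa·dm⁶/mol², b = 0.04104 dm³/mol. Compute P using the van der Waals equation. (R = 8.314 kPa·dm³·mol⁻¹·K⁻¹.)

P ≈ 5304 kPa

P = nRT/(V − nb) − a n²/V²
nRT/(V − nb) = (0.987)(8.314)(643.4)/(0.9696 − 0.987×0.04104) = 5279.7/0.92909 = 5682.7 kPa
a n²/V² = (365.7)(0.987)²/(0.9696)² = 378.94 kPa
P = 5682.7 − 378.94 = 5304 kPa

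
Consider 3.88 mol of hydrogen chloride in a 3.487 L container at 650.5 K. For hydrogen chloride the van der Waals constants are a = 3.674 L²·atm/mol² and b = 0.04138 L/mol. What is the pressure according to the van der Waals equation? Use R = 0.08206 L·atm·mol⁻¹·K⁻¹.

P ≈ 57.71 atm

P = nRT/(V − nb) − a n²/V²
nRT/(V − nb) = (3.88)(0.08206)(650.5)/(3.487 − 3.88×0.04138) = 207.11/3.3264 = 62.263 atm
a n²/V² = (3.674)(3.88)²/(3.487)² = 4.5488 atm
P = 62.263 − 4.5488 = 57.71 atm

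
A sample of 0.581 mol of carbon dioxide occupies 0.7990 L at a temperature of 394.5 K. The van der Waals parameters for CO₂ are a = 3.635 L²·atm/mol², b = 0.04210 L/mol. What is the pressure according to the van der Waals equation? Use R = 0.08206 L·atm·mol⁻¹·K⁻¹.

P ≈ 22.36 atm

P = nRT/(V − nb) − a n²/V²
nRT/(V − nb) = (0.581)(0.08206)(394.5)/(0.7990 − 0.581×0.04210) = 18.809/0.77454 = 24.284 atm
a n²/V² = (3.635)(0.581)²/(0.7990)² = 1.9220 atm
P = 24.284 − 1.9220 = 22.36 atm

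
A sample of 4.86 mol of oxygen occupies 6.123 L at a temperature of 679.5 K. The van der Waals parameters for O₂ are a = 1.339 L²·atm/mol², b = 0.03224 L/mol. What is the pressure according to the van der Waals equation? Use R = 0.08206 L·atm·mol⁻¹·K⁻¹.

P = nRT/(V − nb) − a n²/V²
nRT/(V − nb) = (4.86)(0.08206)(679.5)/(6.123 − 4.86×0.03224) = 270.99/5.9663 = 45.420 atm
a n²/V² = (1.339)(4.86)²/(6.123)² = 0.84358 atm
P = 45.420 − 0.84358 = 44.58 atm

P ≈ 44.58 atm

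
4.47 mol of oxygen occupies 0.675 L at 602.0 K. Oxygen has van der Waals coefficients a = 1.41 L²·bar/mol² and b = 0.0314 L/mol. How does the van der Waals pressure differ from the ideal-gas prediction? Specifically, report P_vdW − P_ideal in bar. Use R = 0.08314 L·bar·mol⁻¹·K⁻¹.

Ideal: P_ideal = nRT/V = (4.47)(0.08314)(602.0)/0.675 = 331.444 bar
vdW: P = nRT/(V − nb) − a n²/V² = 223.725/0.534642 − 28.1731/0.455625 = 418.458 − 61.8340 = 356.624 bar
ΔP = 356.624 − 331.444 = 25.18 bar

ΔP ≈ 25.18 bar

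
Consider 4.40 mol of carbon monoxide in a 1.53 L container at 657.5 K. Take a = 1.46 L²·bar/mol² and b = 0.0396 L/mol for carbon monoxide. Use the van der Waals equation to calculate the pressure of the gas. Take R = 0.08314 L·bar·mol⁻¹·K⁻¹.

P ≈ 165.3 bar

P = nRT/(V − nb) − a n²/V²
nRT/(V − nb) = (4.40)(0.08314)(657.5)/(1.53 − 4.40×0.0396) = 240.52/1.3558 = 177.40 bar
a n²/V² = (1.46)(4.40)²/(1.53)² = 12.075 bar
P = 177.40 − 12.075 = 165.3 bar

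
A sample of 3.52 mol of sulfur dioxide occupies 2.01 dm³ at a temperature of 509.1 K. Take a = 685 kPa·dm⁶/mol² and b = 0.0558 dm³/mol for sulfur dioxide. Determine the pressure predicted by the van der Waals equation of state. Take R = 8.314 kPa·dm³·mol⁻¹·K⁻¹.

P = nRT/(V − nb) − a n²/V²
nRT/(V − nb) = (3.52)(8.314)(509.1)/(2.01 − 3.52×0.0558) = 14899/1.8136 = 8215.2 kPa
a n²/V² = (685)(3.52)²/(2.01)² = 2100.8 kPa
P = 8215.2 − 2100.8 = 6114 kPa

P ≈ 6114 kPa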